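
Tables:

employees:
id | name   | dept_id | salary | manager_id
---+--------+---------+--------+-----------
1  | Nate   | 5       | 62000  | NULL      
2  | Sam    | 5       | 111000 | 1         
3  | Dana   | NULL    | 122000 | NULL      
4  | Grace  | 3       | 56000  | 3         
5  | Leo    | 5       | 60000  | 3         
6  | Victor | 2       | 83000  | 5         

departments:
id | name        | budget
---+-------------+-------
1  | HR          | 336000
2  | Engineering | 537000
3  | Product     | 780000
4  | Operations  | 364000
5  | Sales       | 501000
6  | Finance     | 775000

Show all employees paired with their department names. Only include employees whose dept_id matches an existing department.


INNER JOIN keeps only employees rows whose dept_id matches an id in departments. Walk through each employee:
  - employee 1 (Nate): dept_id=5 -> matches Sales
  - employee 2 (Sam): dept_id=5 -> matches Sales
  - employee 3 (Dana): dept_id=NULL, no match -> dropped
  - employee 4 (Grace): dept_id=3 -> matches Product
  - employee 5 (Leo): dept_id=5 -> matches Sales
  - employee 6 (Victor): dept_id=2 -> matches Engineering
So 1 of 6 rows is dropped.

SQL:
SELECT a.name, b.name AS department
FROM employees a
INNER JOIN departments b ON a.dept_id = b.id

Result:
name   | department 
-------+------------
Nate   | Sales      
Sam    | Sales      
Grace  | Product    
Leo    | Sales      
Victor | Engineering


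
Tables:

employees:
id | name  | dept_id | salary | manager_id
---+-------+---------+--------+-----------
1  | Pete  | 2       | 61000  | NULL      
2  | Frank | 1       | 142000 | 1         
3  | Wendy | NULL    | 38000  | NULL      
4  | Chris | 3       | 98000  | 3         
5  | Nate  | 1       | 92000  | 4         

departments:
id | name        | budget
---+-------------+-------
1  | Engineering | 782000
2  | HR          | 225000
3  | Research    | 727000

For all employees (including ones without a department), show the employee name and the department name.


LEFT JOIN keeps every row from employees (the left table); where dept_id has no match in departments, the department columns become NULL. Walk through each employee:
  - employee 1 (Pete): dept_id=2 -> matches HR
  - employee 2 (Frank): dept_id=1 -> matches Engineering
  - employee 3 (Wendy): dept_id=NULL, no match -> kept with NULL
  - employee 4 (Chris): dept_id=3 -> matches Research
  - employee 5 (Nate): dept_id=1 -> matches Engineering
All 5 rows appear; 1 has NULL department.

SQL:
SELECT a.name, b.name AS department
FROM employees a
LEFT JOIN departments b ON a.dept_id = b.id

Result:
name  | department 
------+------------
Pete  | HR         
Frank | Engineering
Wendy | NULL       
Chris | Research   
Nate  | Engineering


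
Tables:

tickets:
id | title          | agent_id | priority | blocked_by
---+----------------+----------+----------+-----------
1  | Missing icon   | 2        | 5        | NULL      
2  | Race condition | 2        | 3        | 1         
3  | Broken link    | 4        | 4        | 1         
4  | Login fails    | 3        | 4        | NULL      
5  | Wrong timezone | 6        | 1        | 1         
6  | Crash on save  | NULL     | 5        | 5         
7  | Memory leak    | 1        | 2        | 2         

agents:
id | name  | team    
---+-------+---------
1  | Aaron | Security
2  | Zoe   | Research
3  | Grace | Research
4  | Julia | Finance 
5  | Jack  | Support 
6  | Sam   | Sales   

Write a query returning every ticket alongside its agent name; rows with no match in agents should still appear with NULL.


LEFT JOIN keeps every row from tickets (the left table); where agent_id has no match in agents, the agent columns become NULL. Walk through each ticket:
  - ticket 1 (Missing icon): agent_id=2 -> matches Zoe
  - ticket 2 (Race condition): agent_id=2 -> matches Zoe
  - ticket 3 (Broken link): agent_id=4 -> matches Julia
  - ticket 4 (Login fails): agent_id=3 -> matches Grace
  - ticket 5 (Wrong timezone): agent_id=6 -> matches Sam
  - ticket 6 (Crash on save): agent_id=NULL, no match -> kept with NULL
  - ticket 7 (Memory leak): agent_id=1 -> matches Aaron
All 7 rows appear; 1 has NULL agent.

SQL:
SELECT a.title, b.name AS agent
FROM tickets a
LEFT JOIN agents b ON a.agent_id = b.id

Result:
title          | agent
---------------+------
Missing icon   | Zoe  
Race condition | Zoe  
Broken link    | Julia
Login fails    | Grace
Wrong timezone | Sam  
Crash on save  | NULL 
Memory leak    | Aaron


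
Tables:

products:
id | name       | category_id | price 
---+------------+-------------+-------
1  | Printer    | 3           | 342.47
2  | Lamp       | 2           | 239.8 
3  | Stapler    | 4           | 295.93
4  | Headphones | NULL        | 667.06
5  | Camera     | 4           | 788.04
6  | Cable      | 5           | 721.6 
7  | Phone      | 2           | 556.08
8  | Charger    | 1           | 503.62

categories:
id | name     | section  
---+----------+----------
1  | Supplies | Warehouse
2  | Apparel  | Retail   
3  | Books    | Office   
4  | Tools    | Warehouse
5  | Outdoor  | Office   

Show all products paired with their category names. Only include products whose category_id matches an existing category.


INNER JOIN keeps only products rows whose category_id matches an id in categories. Walk through each product:
  - product 1 (Printer): category_id=3 -> matches Books
  - product 2 (Lamp): category_id=2 -> matches Apparel
  - product 3 (Stapler): category_id=4 -> matches Tools
  - product 4 (Headphones): category_id=NULL, no match -> dropped
  - product 5 (Camera): category_id=4 -> matches Tools
  - product 6 (Cable): category_id=5 -> matches Outdoor
  - product 7 (Phone): category_id=2 -> matches Apparel
  - product 8 (Charger): category_id=1 -> matches Supplies
So 1 of 8 rows is dropped.

SQL:
SELECT a.name, b.name AS category
FROM products a
INNER JOIN categories b ON a.category_id = b.id

Result:
name    | category
--------+---------
Printer | Books   
Lamp    | Apparel 
Stapler | Tools   
Camera  | Tools   
Cable   | Outdoor 
Phone   | Apparel 
Charger | Supplies


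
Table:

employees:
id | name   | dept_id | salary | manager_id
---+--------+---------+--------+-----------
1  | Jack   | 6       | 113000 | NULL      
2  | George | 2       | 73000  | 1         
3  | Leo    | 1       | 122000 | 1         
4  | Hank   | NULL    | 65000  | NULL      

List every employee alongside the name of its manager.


This is a self-join: employees is joined to a second copy of itself, matching each row's manager_id to another row's id. Use LEFT JOIN so rows with manager_id=NULL are kept.
  - employee 1 (Jack): manager_id=NULL -> NULL
  - employee 2 (George): manager_id=1 -> Jack
  - employee 3 (Leo): manager_id=1 -> Jack
  - employee 4 (Hank): manager_id=NULL -> NULL

SQL:
SELECT a.name AS item, b.name AS manager
FROM employees a
LEFT JOIN employees b ON a.manager_id = b.id

Result:
item   | manager
-------+--------
Jack   | NULL   
George | Jack   
Leo    | Jack   
Hank   | NULL   


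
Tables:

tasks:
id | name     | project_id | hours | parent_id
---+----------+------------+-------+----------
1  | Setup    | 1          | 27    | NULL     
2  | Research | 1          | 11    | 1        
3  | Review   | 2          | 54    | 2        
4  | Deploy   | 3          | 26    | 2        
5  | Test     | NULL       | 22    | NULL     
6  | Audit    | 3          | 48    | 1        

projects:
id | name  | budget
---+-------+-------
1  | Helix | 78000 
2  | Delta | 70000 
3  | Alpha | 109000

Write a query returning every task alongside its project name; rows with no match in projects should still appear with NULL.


LEFT JOIN keeps every row from tasks (the left table); where project_id has no match in projects, the project columns become NULL. Walk through each task:
  - task 1 (Setup): project_id=1 -> matches Helix
  - task 2 (Research): project_id=1 -> matches Helix
  - task 3 (Review): project_id=2 -> matches Delta
  - task 4 (Deploy): project_id=3 -> matches Alpha
  - task 5 (Test): project_id=NULL, no match -> kept with NULL
  - task 6 (Audit): project_id=3 -> matches Alpha
All 6 rows appear; 1 has NULL project.

SQL:
SELECT a.name, b.name AS project
FROM tasks a
LEFT JOIN projects b ON a.project_id = b.id

Result:
name     | project
---------+--------
Setup    | Helix  
Research | Helix  
Review   | Delta  
Deploy   | Alpha  
Test     | NULL   
Audit    | Alpha  


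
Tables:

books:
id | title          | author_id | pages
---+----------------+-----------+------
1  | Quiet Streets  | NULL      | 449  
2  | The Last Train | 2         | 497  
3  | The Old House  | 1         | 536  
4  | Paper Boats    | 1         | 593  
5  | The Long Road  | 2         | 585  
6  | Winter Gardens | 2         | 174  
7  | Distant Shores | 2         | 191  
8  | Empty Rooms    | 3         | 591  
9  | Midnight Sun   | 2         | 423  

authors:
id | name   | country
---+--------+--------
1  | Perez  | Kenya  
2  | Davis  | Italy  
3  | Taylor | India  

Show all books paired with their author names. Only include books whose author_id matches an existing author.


INNER JOIN keeps only books rows whose author_id matches an id in authors. Walk through each book:
  - book 1 (Quiet Streets): author_id=NULL, no match -> dropped
  - book 2 (The Last Train): author_id=2 -> matches Davis
  - book 3 (The Old House): author_id=1 -> matches Perez
  - book 4 (Paper Boats): author_id=1 -> matches Perez
  - book 5 (The Long Road): author_id=2 -> matches Davis
  - book 6 (Winter Gardens): author_id=2 -> matches Davis
  - book 7 (Distant Shores): author_id=2 -> matches Davis
  - book 8 (Empty Rooms): author_id=3 -> matches Taylor
  - book 9 (Midnight Sun): author_id=2 -> matches Davis
So 1 of 9 rows is dropped.

SQL:
SELECT a.title, b.name AS author
FROM books a
INNER JOIN authors b ON a.author_id = b.id

Result:
title          | author
---------------+-------
The Last Train | Davis 
The Old House  | Perez 
Paper Boats    | Perez 
The Long Road  | Davis 
Winter Gardens | Davis 
Distant Shores | Davis 
Empty Rooms    | Taylor
Midnight Sun   | Davis 


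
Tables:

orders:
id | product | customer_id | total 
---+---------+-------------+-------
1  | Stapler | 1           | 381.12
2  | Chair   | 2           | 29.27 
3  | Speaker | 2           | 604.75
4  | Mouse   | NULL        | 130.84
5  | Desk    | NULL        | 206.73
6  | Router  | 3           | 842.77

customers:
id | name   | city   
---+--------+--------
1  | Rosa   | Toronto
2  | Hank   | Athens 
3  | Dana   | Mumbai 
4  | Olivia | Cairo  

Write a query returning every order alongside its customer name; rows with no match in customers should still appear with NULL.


LEFT JOIN keeps every row from orders (the left table); where customer_id has no match in customers, the customer columns become NULL. Walk through each order:
  - order 1 (Stapler): customer_id=1 -> matches Rosa
  - order 2 (Chair): customer_id=2 -> matches Hank
  - order 3 (Speaker): customer_id=2 -> matches Hank
  - order 4 (Mouse): customer_id=NULL, no match -> kept with NULL
  - order 5 (Desk): customer_id=NULL, no match -> kept with NULL
  - order 6 (Router): customer_id=3 -> matches Dana
All 6 rows appear; 2 have NULL customer.

SQL:
SELECT a.product, b.name AS customer
FROM orders a
LEFT JOIN customers b ON a.customer_id = b.id

Result:
product | customer
--------+---------
Stapler | Rosa    
Chair   | Hank    
Speaker | Hank    
Mouse   | NULL    
Desk    | NULL    
Router  | Dana    


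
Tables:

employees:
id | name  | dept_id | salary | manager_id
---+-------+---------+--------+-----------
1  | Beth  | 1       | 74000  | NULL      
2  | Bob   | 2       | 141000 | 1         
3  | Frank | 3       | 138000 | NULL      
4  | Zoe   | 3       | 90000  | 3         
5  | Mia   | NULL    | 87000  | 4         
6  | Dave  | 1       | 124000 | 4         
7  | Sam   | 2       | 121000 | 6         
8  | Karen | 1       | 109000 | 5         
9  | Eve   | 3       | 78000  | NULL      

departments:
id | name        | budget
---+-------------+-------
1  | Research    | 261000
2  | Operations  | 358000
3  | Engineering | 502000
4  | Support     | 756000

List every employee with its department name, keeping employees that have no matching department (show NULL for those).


LEFT JOIN keeps every row from employees (the left table); where dept_id has no match in departments, the department columns become NULL. Walk through each employee:
  - employee 1 (Beth): dept_id=1 -> matches Research
  - employee 2 (Bob): dept_id=2 -> matches Operations
  - employee 3 (Frank): dept_id=3 -> matches Engineering
  - employee 4 (Zoe): dept_id=3 -> matches Engineering
  - employee 5 (Mia): dept_id=NULL, no match -> kept with NULL
  - employee 6 (Dave): dept_id=1 -> matches Research
  - employee 7 (Sam): dept_id=2 -> matches Operations
  - employee 8 (Karen): dept_id=1 -> matches Research
  - employee 9 (Eve): dept_id=3 -> matches Engineering
All 9 rows appear; 1 has NULL department.

SQL:
SELECT a.name, b.name AS department
FROM employees a
LEFT JOIN departments b ON a.dept_id = b.id

Result:
name  | department 
------+------------
Beth  | Research   
Bob   | Operations 
Frank | Engineering
Zoe   | Engineering
Mia   | NULL       
Dave  | Research   
Sam   | Operations 
Karen | Research   
Eve   | Engineering


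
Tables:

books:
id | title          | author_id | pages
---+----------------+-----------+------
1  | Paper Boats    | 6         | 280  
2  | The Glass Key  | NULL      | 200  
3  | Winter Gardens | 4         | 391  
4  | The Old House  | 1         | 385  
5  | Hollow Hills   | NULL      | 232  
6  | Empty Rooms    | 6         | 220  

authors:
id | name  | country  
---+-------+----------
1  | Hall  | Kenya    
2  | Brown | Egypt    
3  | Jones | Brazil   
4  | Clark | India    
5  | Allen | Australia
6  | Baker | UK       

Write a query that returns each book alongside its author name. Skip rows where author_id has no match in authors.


INNER JOIN keeps only books rows whose author_id matches an id in authors. Walk through each book:
  - book 1 (Paper Boats): author_id=6 -> matches Baker
  - book 2 (The Glass Key): author_id=NULL, no match -> dropped
  - book 3 (Winter Gardens): author_id=4 -> matches Clark
  - book 4 (The Old House): author_id=1 -> matches Hall
  - book 5 (Hollow Hills): author_id=NULL, no match -> dropped
  - book 6 (Empty Rooms): author_id=6 -> matches Baker
So 2 of 6 rows are dropped.

SQL:
SELECT a.title, b.name AS author
FROM books a
INNER JOIN authors b ON a.author_id = b.id

Result:
title          | author
---------------+-------
Paper Boats    | Baker 
Winter Gardens | Clark 
The Old House  | Hall  
Empty Rooms    | Baker 


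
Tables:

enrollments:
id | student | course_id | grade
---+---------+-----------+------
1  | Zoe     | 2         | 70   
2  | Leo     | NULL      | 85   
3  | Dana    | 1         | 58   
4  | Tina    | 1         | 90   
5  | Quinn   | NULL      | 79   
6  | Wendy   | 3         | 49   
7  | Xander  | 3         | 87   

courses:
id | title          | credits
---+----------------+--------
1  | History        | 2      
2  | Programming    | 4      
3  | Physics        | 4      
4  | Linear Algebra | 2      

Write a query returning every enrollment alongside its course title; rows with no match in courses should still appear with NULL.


LEFT JOIN keeps every row from enrollments (the left table); where course_id has no match in courses, the course columns become NULL. Walk through each enrollment:
  - enrollment 1 (Zoe): course_id=2 -> matches Programming
  - enrollment 2 (Leo): course_id=NULL, no match -> kept with NULL
  - enrollment 3 (Dana): course_id=1 -> matches History
  - enrollment 4 (Tina): course_id=1 -> matches History
  - enrollment 5 (Quinn): course_id=NULL, no match -> kept with NULL
  - enrollment 6 (Wendy): course_id=3 -> matches Physics
  - enrollment 7 (Xander): course_id=3 -> matches Physics
All 7 rows appear; 2 have NULL course.

SQL:
SELECT a.student, b.title AS course
FROM enrollments a
LEFT JOIN courses b ON a.course_id = b.id

Result:
student | course     
--------+------------
Zoe     | Programming
Leo     | NULL       
Dana    | History    
Tina    | History    
Quinn   | NULL       
Wendy   | Physics    
Xander  | Physics    


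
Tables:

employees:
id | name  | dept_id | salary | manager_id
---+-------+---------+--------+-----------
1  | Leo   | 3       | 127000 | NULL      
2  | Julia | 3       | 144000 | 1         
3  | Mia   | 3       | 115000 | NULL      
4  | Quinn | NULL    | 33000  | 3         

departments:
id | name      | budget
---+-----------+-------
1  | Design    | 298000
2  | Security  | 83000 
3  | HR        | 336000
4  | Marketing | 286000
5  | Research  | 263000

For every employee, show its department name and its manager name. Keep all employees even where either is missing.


Two LEFT JOINs from the same base table employees: one to departments via dept_id, one to employees itself via manager_id. Both are LEFT so every employee is preserved.
Match against departments:
  - employee 1 (Leo): dept_id=3 -> matches HR
  - employee 2 (Julia): dept_id=3 -> matches HR
  - employee 3 (Mia): dept_id=3 -> matches HR
  - employee 4 (Quinn): dept_id=NULL, no match -> kept with NULL
Match against employees (self):
  - employee 1 (Leo): manager_id=NULL -> NULL
  - employee 2 (Julia): manager_id=1 -> Leo
  - employee 3 (Mia): manager_id=NULL -> NULL
  - employee 4 (Quinn): manager_id=3 -> Mia

SQL:
SELECT a.name, b.name AS department, c.name AS manager
FROM employees a
LEFT JOIN departments b ON a.dept_id = b.id
LEFT JOIN employees c ON a.manager_id = c.id

Result:
name  | department | manager
------+------------+--------
Leo   | HR         | NULL   
Julia | HR         | Leo    
Mia   | HR         | NULL   
Quinn | NULL       | Mia    


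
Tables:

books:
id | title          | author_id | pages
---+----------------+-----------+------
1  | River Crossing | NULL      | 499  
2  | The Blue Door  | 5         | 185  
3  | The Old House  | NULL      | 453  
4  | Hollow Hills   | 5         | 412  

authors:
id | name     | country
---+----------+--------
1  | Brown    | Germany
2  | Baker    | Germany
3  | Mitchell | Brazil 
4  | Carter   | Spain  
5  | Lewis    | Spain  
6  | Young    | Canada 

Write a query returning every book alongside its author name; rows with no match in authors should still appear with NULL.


LEFT JOIN keeps every row from books (the left table); where author_id has no match in authors, the author columns become NULL. Walk through each book:
  - book 1 (River Crossing): author_id=NULL, no match -> kept with NULL
  - book 2 (The Blue Door): author_id=5 -> matches Lewis
  - book 3 (The Old House): author_id=NULL, no match -> kept with NULL
  - book 4 (Hollow Hills): author_id=5 -> matches Lewis
All 4 rows appear; 2 have NULL author.

SQL:
SELECT a.title, b.name AS author
FROM books a
LEFT JOIN authors b ON a.author_id = b.id

Result:
title          | author
---------------+-------
River Crossing | NULL  
The Blue Door  | Lewis 
The Old House  | NULL  
Hollow Hills   | Lewis 


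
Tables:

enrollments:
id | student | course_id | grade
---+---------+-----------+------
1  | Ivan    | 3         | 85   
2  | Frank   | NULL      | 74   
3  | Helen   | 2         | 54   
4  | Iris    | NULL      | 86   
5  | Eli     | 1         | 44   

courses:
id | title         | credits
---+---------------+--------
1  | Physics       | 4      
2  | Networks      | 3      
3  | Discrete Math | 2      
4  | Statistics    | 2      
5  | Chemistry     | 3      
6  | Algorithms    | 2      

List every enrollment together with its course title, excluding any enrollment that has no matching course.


INNER JOIN keeps only enrollments rows whose course_id matches an id in courses. Walk through each enrollment:
  - enrollment 1 (Ivan): course_id=3 -> matches Discrete Math
  - enrollment 2 (Frank): course_id=NULL, no match -> dropped
  - enrollment 3 (Helen): course_id=2 -> matches Networks
  - enrollment 4 (Iris): course_id=NULL, no match -> dropped
  - enrollment 5 (Eli): course_id=1 -> matches Physics
So 2 of 5 rows are dropped.

SQL:
SELECT a.student, b.title AS course
FROM enrollments a
INNER JOIN courses b ON a.course_id = b.id

Result:
student | course       
--------+--------------
Ivan    | Discrete Math
Helen   | Networks     
Eli     | Physics      


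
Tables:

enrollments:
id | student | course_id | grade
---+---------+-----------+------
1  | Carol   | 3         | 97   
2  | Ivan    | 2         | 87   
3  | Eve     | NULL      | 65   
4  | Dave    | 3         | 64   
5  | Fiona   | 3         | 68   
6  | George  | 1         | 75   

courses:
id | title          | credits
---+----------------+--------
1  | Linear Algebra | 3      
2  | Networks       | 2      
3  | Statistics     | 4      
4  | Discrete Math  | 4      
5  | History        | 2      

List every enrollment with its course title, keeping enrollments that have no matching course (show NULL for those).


LEFT JOIN keeps every row from enrollments (the left table); where course_id has no match in courses, the course columns become NULL. Walk through each enrollment:
  - enrollment 1 (Carol): course_id=3 -> matches Statistics
  - enrollment 2 (Ivan): course_id=2 -> matches Networks
  - enrollment 3 (Eve): course_id=NULL, no match -> kept with NULL
  - enrollment 4 (Dave): course_id=3 -> matches Statistics
  - enrollment 5 (Fiona): course_id=3 -> matches Statistics
  - enrollment 6 (George): course_id=1 -> matches Linear Algebra
All 6 rows appear; 1 has NULL course.

SQL:
SELECT a.student, b.title AS course
FROM enrollments a
LEFT JOIN courses b ON a.course_id = b.id

Result:
student | course        
--------+---------------
Carol   | Statistics    
Ivan    | Networks      
Eve     | NULL          
Dave    | Statistics    
Fiona   | Statistics    
George  | Linear Algebra


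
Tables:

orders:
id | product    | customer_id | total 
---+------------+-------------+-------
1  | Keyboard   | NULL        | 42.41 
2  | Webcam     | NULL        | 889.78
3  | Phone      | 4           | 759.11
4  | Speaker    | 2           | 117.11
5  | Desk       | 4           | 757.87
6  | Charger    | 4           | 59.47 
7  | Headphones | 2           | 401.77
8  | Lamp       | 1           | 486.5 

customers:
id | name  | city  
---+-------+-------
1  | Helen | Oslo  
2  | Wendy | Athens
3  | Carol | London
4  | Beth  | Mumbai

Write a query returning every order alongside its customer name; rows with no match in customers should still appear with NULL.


LEFT JOIN keeps every row from orders (the left table); where customer_id has no match in customers, the customer columns become NULL. Walk through each order:
  - order 1 (Keyboard): customer_id=NULL, no match -> kept with NULL
  - order 2 (Webcam): customer_id=NULL, no match -> kept with NULL
  - order 3 (Phone): customer_id=4 -> matches Beth
  - order 4 (Speaker): customer_id=2 -> matches Wendy
  - order 5 (Desk): customer_id=4 -> matches Beth
  - order 6 (Charger): customer_id=4 -> matches Beth
  - order 7 (Headphones): customer_id=2 -> matches Wendy
  - order 8 (Lamp): customer_id=1 -> matches Helen
All 8 rows appear; 2 have NULL customer.

SQL:
SELECT a.product, b.name AS customer
FROM orders a
LEFT JOIN customers b ON a.customer_id = b.id

Result:
product    | customer
-----------+---------
Keyboard   | NULL    
Webcam     | NULL    
Phone      | Beth    
Speaker    | Wendy   
Desk       | Beth    
Charger    | Beth    
Headphones | Wendy   
Lamp       | Helen   


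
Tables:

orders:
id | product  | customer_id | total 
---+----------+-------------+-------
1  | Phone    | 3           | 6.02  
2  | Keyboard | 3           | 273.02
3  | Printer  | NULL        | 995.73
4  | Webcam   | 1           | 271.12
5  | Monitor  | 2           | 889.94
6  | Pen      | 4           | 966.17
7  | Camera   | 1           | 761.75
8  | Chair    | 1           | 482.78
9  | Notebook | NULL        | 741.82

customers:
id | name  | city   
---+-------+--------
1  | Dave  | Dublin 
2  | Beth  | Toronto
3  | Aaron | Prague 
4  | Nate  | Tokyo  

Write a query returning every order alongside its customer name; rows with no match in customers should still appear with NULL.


LEFT JOIN keeps every row from orders (the left table); where customer_id has no match in customers, the customer columns become NULL. Walk through each order:
  - order 1 (Phone): customer_id=3 -> matches Aaron
  - order 2 (Keyboard): customer_id=3 -> matches Aaron
  - order 3 (Printer): customer_id=NULL, no match -> kept with NULL
  - order 4 (Webcam): customer_id=1 -> matches Dave
  - order 5 (Monitor): customer_id=2 -> matches Beth
  - order 6 (Pen): customer_id=4 -> matches Nate
  - order 7 (Camera): customer_id=1 -> matches Dave
  - order 8 (Chair): customer_id=1 -> matches Dave
  - order 9 (Notebook): customer_id=NULL, no match -> kept with NULL
All 9 rows appear; 2 have NULL customer.

SQL:
SELECT a.product, b.name AS customer
FROM orders a
LEFT JOIN customers b ON a.customer_id = b.id

Result:
product  | customer
---------+---------
Phone    | Aaron   
Keyboard | Aaron   
Printer  | NULL    
Webcam   | Dave    
Monitor  | Beth    
Pen      | Nate    
Camera   | Dave    
Chair    | Dave    
Notebook | NULL    


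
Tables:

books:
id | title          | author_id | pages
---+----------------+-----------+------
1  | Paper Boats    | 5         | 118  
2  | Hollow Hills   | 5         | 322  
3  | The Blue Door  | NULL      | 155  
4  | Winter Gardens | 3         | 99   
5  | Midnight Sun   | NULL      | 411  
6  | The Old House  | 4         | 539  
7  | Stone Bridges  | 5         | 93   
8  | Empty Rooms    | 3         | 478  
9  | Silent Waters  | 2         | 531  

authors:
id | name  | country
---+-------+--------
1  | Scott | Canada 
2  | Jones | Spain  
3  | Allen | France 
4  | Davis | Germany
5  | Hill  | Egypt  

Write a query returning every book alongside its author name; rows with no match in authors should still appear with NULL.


LEFT JOIN keeps every row from books (the left table); where author_id has no match in authors, the author columns become NULL. Walk through each book:
  - book 1 (Paper Boats): author_id=5 -> matches Hill
  - book 2 (Hollow Hills): author_id=5 -> matches Hill
  - book 3 (The Blue Door): author_id=NULL, no match -> kept with NULL
  - book 4 (Winter Gardens): author_id=3 -> matches Allen
  - book 5 (Midnight Sun): author_id=NULL, no match -> kept with NULL
  - book 6 (The Old House): author_id=4 -> matches Davis
  - book 7 (Stone Bridges): author_id=5 -> matches Hill
  - book 8 (Empty Rooms): author_id=3 -> matches Allen
  - book 9 (Silent Waters): author_id=2 -> matches Jones
All 9 rows appear; 2 have NULL author.

SQL:
SELECT a.title, b.name AS author
FROM books a
LEFT JOIN authors b ON a.author_id = b.id

Result:
title          | author
---------------+-------
Paper Boats    | Hill  
Hollow Hills   | Hill  
The Blue Door  | NULL  
Winter Gardens | Allen 
Midnight Sun   | NULL  
The Old House  | Davis 
Stone Bridges  | Hill  
Empty Rooms    | Allen 
Silent Waters  | Jones 


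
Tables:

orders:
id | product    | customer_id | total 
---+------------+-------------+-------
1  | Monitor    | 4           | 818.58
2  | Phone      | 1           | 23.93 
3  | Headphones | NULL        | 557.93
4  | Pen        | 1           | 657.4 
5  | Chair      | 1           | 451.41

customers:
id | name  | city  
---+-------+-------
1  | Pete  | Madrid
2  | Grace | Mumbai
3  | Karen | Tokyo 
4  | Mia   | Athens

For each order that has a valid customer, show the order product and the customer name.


INNER JOIN keeps only orders rows whose customer_id matches an id in customers. Walk through each order:
  - order 1 (Monitor): customer_id=4 -> matches Mia
  - order 2 (Phone): customer_id=1 -> matches Pete
  - order 3 (Headphones): customer_id=NULL, no match -> dropped
  - order 4 (Pen): customer_id=1 -> matches Pete
  - order 5 (Chair): customer_id=1 -> matches Pete
So 1 of 5 rows is dropped.

SQL:
SELECT a.product, b.name AS customer
FROM orders a
INNER JOIN customers b ON a.customer_id = b.id

Result:
product | customer
--------+---------
Monitor | Mia     
Phone   | Pete    
Pen     | Pete    
Chair   | Pete    


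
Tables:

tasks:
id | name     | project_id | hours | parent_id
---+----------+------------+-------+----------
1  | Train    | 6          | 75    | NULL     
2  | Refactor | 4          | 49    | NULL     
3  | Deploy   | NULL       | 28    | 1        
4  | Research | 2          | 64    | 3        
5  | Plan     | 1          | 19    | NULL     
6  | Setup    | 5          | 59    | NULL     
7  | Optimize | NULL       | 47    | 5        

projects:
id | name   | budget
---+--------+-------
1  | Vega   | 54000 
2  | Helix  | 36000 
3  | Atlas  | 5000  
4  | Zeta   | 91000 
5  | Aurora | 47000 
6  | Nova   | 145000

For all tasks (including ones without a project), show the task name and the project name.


LEFT JOIN keeps every row from tasks (the left table); where project_id has no match in projects, the project columns become NULL. Walk through each task:
  - task 1 (Train): project_id=6 -> matches Nova
  - task 2 (Refactor): project_id=4 -> matches Zeta
  - task 3 (Deploy): project_id=NULL, no match -> kept with NULL
  - task 4 (Research): project_id=2 -> matches Helix
  - task 5 (Plan): project_id=1 -> matches Vega
  - task 6 (Setup): project_id=5 -> matches Aurora
  - task 7 (Optimize): project_id=NULL, no match -> kept with NULL
All 7 rows appear; 2 have NULL project.

SQL:
SELECT a.name, b.name AS project
FROM tasks a
LEFT JOIN projects b ON a.project_id = b.id

Result:
name     | project
---------+--------
Train    | Nova   
Refactor | Zeta   
Deploy   | NULL   
Research | Helix  
Plan     | Vega   
Setup    | Aurora 
Optimize | NULL   


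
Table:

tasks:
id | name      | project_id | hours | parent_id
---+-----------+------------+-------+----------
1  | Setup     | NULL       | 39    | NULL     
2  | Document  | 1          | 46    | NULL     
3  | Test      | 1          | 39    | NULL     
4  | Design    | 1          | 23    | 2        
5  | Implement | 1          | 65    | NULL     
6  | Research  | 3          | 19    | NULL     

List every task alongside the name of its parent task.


This is a self-join: tasks is joined to a second copy of itself, matching each row's parent_id to another row's id. Use LEFT JOIN so rows with parent_id=NULL are kept.
  - task 1 (Setup): parent_id=NULL -> NULL
  - task 2 (Document): parent_id=NULL -> NULL
  - task 3 (Test): parent_id=NULL -> NULL
  - task 4 (Design): parent_id=2 -> Document
  - task 5 (Implement): parent_id=NULL -> NULL
  - task 6 (Research): parent_id=NULL -> NULL

SQL:
SELECT a.name AS item, b.name AS parent
FROM tasks a
LEFT JOIN tasks b ON a.parent_id = b.id

Result:
item      | parent  
----------+---------
Setup     | NULL    
Document  | NULL    
Test      | NULL    
Design    | Document
Implement | NULL    
Research  | NULL    


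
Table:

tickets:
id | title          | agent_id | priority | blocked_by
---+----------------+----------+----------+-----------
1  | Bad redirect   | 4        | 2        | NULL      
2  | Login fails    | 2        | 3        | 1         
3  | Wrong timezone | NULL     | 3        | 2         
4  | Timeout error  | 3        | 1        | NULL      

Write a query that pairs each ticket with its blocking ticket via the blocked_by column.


This is a self-join: tickets is joined to a second copy of itself, matching each row's blocked_by to another row's id. Use LEFT JOIN so rows with blocked_by=NULL are kept.
  - ticket 1 (Bad redirect): blocked_by=NULL -> NULL
  - ticket 2 (Login fails): blocked_by=1 -> Bad redirect
  - ticket 3 (Wrong timezone): blocked_by=2 -> Login fails
  - ticket 4 (Timeout error): blocked_by=NULL -> NULL

SQL:
SELECT a.title AS item, b.title AS blocked_by
FROM tickets a
LEFT JOIN tickets b ON a.blocked_by = b.id

Result:
item           | blocked_by  
---------------+-------------
Bad redirect   | NULL        
Login fails    | Bad redirect
Wrong timezone | Login fails 
Timeout error  | NULL        


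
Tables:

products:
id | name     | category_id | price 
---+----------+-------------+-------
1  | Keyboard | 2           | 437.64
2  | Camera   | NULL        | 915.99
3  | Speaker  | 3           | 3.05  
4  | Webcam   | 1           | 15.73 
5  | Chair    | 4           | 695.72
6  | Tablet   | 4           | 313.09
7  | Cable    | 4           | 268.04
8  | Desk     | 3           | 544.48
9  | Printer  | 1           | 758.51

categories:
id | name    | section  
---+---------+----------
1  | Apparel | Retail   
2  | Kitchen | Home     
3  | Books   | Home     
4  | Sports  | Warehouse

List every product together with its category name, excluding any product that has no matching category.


INNER JOIN keeps only products rows whose category_id matches an id in categories. Walk through each product:
  - product 1 (Keyboard): category_id=2 -> matches Kitchen
  - product 2 (Camera): category_id=NULL, no match -> dropped
  - product 3 (Speaker): category_id=3 -> matches Books
  - product 4 (Webcam): category_id=1 -> matches Apparel
  - product 5 (Chair): category_id=4 -> matches Sports
  - product 6 (Tablet): category_id=4 -> matches Sports
  - product 7 (Cable): category_id=4 -> matches Sports
  - product 8 (Desk): category_id=3 -> matches Books
  - product 9 (Printer): category_id=1 -> matches Apparel
So 1 of 9 rows is dropped.

SQL:
SELECT a.name, b.name AS category
FROM products a
INNER JOIN categories b ON a.category_id = b.id

Result:
name     | category
---------+---------
Keyboard | Kitchen 
Speaker  | Books   
Webcam   | Apparel 
Chair    | Sports  
Tablet   | Sports  
Cable    | Sports  
Desk     | Books   
Printer  | Apparel 


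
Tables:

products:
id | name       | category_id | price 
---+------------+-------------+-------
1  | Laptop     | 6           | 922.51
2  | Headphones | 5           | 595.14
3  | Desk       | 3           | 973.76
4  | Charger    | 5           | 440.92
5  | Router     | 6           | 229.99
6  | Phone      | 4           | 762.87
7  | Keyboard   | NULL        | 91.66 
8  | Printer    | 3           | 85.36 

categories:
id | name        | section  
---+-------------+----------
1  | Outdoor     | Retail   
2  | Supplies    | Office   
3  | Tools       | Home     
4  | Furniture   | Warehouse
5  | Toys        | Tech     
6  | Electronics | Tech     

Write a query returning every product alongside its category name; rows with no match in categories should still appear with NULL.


LEFT JOIN keeps every row from products (the left table); where category_id has no match in categories, the category columns become NULL. Walk through each product:
  - product 1 (Laptop): category_id=6 -> matches Electronics
  - product 2 (Headphones): category_id=5 -> matches Toys
  - product 3 (Desk): category_id=3 -> matches Tools
  - product 4 (Charger): category_id=5 -> matches Toys
  - product 5 (Router): category_id=6 -> matches Electronics
  - product 6 (Phone): category_id=4 -> matches Furniture
  - product 7 (Keyboard): category_id=NULL, no match -> kept with NULL
  - product 8 (Printer): category_id=3 -> matches Tools
All 8 rows appear; 1 has NULL category.

SQL:
SELECT a.name, b.name AS category
FROM products a
LEFT JOIN categories b ON a.category_id = b.id

Result:
name       | category   
-----------+------------
Laptop     | Electronics
Headphones | Toys       
Desk       | Tools      
Charger    | Toys       
Router     | Electronics
Phone      | Furniture  
Keyboard   | NULL       
Printer    | Tools      


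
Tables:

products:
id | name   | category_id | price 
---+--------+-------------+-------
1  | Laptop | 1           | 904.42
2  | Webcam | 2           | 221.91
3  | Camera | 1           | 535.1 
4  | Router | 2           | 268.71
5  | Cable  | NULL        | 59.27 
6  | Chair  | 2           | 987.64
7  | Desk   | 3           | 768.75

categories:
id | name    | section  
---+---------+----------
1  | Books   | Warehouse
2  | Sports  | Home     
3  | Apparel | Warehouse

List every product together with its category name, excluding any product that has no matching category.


INNER JOIN keeps only products rows whose category_id matches an id in categories. Walk through each product:
  - product 1 (Laptop): category_id=1 -> matches Books
  - product 2 (Webcam): category_id=2 -> matches Sports
  - product 3 (Camera): category_id=1 -> matches Books
  - product 4 (Router): category_id=2 -> matches Sports
  - product 5 (Cable): category_id=NULL, no match -> dropped
  - product 6 (Chair): category_id=2 -> matches Sports
  - product 7 (Desk): category_id=3 -> matches Apparel
So 1 of 7 rows is dropped.

SQL:
SELECT a.name, b.name AS category
FROM products a
INNER JOIN categories b ON a.category_id = b.id

Result:
name   | category
-------+---------
Laptop | Books   
Webcam | Sports  
Camera | Books   
Router | Sports  
Chair  | Sports  
Desk   | Apparel 


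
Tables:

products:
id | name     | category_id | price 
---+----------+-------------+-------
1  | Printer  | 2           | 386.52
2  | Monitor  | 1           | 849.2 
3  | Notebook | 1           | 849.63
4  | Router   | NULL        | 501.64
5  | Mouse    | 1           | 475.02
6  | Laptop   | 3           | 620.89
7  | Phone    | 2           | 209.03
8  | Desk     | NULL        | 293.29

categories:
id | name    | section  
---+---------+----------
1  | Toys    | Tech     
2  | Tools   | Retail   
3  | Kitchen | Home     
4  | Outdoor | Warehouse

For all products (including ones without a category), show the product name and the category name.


LEFT JOIN keeps every row from products (the left table); where category_id has no match in categories, the category columns become NULL. Walk through each product:
  - product 1 (Printer): category_id=2 -> matches Tools
  - product 2 (Monitor): category_id=1 -> matches Toys
  - product 3 (Notebook): category_id=1 -> matches Toys
  - product 4 (Router): category_id=NULL, no match -> kept with NULL
  - product 5 (Mouse): category_id=1 -> matches Toys
  - product 6 (Laptop): category_id=3 -> matches Kitchen
  - product 7 (Phone): category_id=2 -> matches Tools
  - product 8 (Desk): category_id=NULL, no match -> kept with NULL
All 8 rows appear; 2 have NULL category.

SQL:
SELECT a.name, b.name AS category
FROM products a
LEFT JOIN categories b ON a.category_id = b.id

Result:
name     | category
---------+---------
Printer  | Tools   
Monitor  | Toys    
Notebook | Toys    
Router   | NULL    
Mouse    | Toys    
Laptop   | Kitchen 
Phone    | Tools   
Desk     | NULL    


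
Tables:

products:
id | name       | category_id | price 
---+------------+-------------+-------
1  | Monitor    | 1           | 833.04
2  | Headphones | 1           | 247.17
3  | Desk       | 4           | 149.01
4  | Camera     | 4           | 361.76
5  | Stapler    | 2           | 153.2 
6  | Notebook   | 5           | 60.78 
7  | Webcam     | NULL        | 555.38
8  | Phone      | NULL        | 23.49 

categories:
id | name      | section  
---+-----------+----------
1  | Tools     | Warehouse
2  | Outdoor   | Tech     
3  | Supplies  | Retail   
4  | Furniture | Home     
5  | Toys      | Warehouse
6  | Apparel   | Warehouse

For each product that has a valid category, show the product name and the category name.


INNER JOIN keeps only products rows whose category_id matches an id in categories. Walk through each product:
  - product 1 (Monitor): category_id=1 -> matches Tools
  - product 2 (Headphones): category_id=1 -> matches Tools
  - product 3 (Desk): category_id=4 -> matches Furniture
  - product 4 (Camera): category_id=4 -> matches Furniture
  - product 5 (Stapler): category_id=2 -> matches Outdoor
  - product 6 (Notebook): category_id=5 -> matches Toys
  - product 7 (Webcam): category_id=NULL, no match -> dropped
  - product 8 (Phone): category_id=NULL, no match -> dropped
So 2 of 8 rows are dropped.

SQL:
SELECT a.name, b.name AS category
FROM products a
INNER JOIN categories b ON a.category_id = b.id

Result:
name       | category 
-----------+----------
Monitor    | Tools    
Headphones | Tools    
Desk       | Furniture
Camera     | Furniture
Stapler    | Outdoor  
Notebook   | Toys     


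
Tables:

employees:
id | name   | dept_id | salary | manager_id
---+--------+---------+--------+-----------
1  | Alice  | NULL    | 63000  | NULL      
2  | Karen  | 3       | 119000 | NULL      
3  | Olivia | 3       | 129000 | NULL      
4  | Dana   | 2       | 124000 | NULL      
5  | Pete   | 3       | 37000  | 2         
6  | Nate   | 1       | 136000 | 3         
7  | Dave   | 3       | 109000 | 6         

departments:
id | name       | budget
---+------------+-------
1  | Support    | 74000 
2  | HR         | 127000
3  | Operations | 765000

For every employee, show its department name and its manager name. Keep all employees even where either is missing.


Two LEFT JOINs from the same base table employees: one to departments via dept_id, one to employees itself via manager_id. Both are LEFT so every employee is preserved.
Match against departments:
  - employee 1 (Alice): dept_id=NULL, no match -> kept with NULL
  - employee 2 (Karen): dept_id=3 -> matches Operations
  - employee 3 (Olivia): dept_id=3 -> matches Operations
  - employee 4 (Dana): dept_id=2 -> matches HR
  - employee 5 (Pete): dept_id=3 -> matches Operations
  - employee 6 (Nate): dept_id=1 -> matches Support
  - employee 7 (Dave): dept_id=3 -> matches Operations
Match against employees (self):
  - employee 1 (Alice): manager_id=NULL -> NULL
  - employee 2 (Karen): manager_id=NULL -> NULL
  - employee 3 (Olivia): manager_id=NULL -> NULL
  - employee 4 (Dana): manager_id=NULL -> NULL
  - employee 5 (Pete): manager_id=2 -> Karen
  - employee 6 (Nate): manager_id=3 -> Olivia
  - employee 7 (Dave): manager_id=6 -> Nate

SQL:
SELECT a.name, b.name AS department, c.name AS manager
FROM employees a
LEFT JOIN departments b ON a.dept_id = b.id
LEFT JOIN employees c ON a.manager_id = c.id

Result:
name   | department | manager
-------+------------+--------
Alice  | NULL       | NULL   
Karen  | Operations | NULL   
Olivia | Operations | NULL   
Dana   | HR         | NULL   
Pete   | Operations | Karen  
Nate   | Support    | Olivia 
Dave   | Operations | Nate   
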